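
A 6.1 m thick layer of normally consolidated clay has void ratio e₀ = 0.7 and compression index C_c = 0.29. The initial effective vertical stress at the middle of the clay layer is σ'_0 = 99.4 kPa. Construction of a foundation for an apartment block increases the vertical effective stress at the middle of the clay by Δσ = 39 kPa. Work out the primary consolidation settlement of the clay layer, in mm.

S_c ≈ 150 mm

Final effective stress: σ'_f = σ'_0 + Δσ = 99.4 + 39 = 138.4 kPa.
Normally consolidated clay, so the full stress increment lies on the virgin compression line:
S_c = C_c·H/(1+e₀)·log₁₀(σ'_f/σ'_0) = 0.29×6.1/(1+0.7)×log₁₀(138.4/99.4)
    = 1.0406 × 0.14375 = 0.1496 m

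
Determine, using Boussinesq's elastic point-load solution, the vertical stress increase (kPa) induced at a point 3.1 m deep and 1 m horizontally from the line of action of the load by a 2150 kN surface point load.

Δσ_z ≈ 83.4 kPa

Boussinesq vertical stress below a point load on an elastic half-space:
Δσ_z = 3P/(2πz²) · [1 + (r/z)²]^(−5/2)
r/z = 1/3.1 = 0.32258; [1+(r/z)²]^(−5/2) = 0.78076.
Δσ_z = 3×2150/(2π×3.1²) × 0.78076 = 106.82 × 0.78076 = 83.4 kPa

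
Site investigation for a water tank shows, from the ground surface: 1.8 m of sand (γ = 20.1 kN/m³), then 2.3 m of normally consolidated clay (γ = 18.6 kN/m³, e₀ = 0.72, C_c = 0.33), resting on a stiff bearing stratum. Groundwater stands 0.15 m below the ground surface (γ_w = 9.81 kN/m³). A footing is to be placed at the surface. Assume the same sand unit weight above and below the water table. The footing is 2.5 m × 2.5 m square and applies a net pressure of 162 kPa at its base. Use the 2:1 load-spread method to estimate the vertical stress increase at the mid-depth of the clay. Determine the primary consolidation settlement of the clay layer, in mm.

Mid-depth of clay below the ground surface: z = 1.8 + 2.3/2 = 2.95 m.
Total vertical stress at mid-clay: σ_v = 20.1×1.8 + 18.6×1.15 = 57.57 kPa.
Pore pressure: u = 9.81×(2.95 − 0.15) = 27.468 kPa.
Initial effective stress: σ'_0 = σ_v − u = 57.57 − 27.468 = 30.102 kPa.
Stress increase at mid-clay by the 2:1 spreading method:
Δσ = qBL/((B+z)(L+z)) = 162×2.5×2.5/((2.5+2.95)(2.5+2.95)) = 34.088 kPa
Final effective stress: σ'_f = σ'_0 + Δσ = 30.102 + 34.088 = 64.19 kPa.
Normally consolidated clay, so the full stress increment lies on the virgin compression line:
S_c = C_c·H/(1+e₀)·log₁₀(σ'_f/σ'_0) = 0.33×2.3/(1+0.72)×log₁₀(64.19/30.102)
    = 0.44128 × 0.32887 = 0.1451 m

S_c ≈ 145 mm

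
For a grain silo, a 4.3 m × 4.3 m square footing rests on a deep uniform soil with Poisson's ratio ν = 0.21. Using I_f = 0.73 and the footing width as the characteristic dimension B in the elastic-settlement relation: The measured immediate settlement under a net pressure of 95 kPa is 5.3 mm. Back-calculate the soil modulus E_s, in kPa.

E_s ≈ 53800 kPa

S_e = q·B·(1−ν²)/E_s · I_f  ⇒  E_s = q·B·(1−ν²)·I_f / S_e.
E_s = 95 × 4.3 × 0.9559 × 0.73 / 0.0053 = 53780 kPa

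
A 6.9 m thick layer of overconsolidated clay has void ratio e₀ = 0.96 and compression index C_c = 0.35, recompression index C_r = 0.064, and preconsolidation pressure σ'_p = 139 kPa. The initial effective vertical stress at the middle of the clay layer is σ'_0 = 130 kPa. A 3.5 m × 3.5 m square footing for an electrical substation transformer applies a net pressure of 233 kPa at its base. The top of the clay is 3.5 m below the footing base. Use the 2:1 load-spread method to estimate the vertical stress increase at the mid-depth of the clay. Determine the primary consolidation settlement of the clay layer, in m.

S_c ≈ 0.0688 m

Mid-depth of clay below the footing base: z = 3.5 + 6.9/2 = 6.95 m.
Stress increase at mid-clay by the 2:1 spreading method:
Δσ = qBL/((B+z)(L+z)) = 233×3.5×3.5/((3.5+6.95)(3.5+6.95)) = 26.137 kPa
Final effective stress: σ'_f = 130 + 26.137 = 156.14 kPa.
σ'_f = 156.14 > σ'_p = 139 kPa, so the stress path crosses the preconsolidation pressure — recompression up to σ'_p, then virgin compression beyond:
S_c = H/(1+e₀)·[C_r·log₁₀(σ'_p/σ'_0) + C_c·log₁₀(σ'_f/σ'_p)]
    = 6.9/1.96 × [0.064×log₁₀(139/130) + 0.35×log₁₀(156.14/139)]
    = 3.5204 × [0.0018606 + 0.017675] = 0.06877 m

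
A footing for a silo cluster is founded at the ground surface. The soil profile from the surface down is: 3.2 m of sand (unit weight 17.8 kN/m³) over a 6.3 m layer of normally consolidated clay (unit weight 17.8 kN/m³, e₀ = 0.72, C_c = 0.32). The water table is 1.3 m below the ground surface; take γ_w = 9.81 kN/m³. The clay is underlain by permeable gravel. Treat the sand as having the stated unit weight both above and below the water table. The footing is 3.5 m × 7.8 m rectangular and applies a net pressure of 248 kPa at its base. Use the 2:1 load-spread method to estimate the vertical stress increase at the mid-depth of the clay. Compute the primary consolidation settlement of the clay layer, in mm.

Mid-depth of clay below the ground surface: z = 3.2 + 6.3/2 = 6.35 m.
Total vertical stress at mid-clay: σ_v = 17.8×3.2 + 17.8×3.15 = 113.03 kPa.
Pore pressure: u = 9.81×(6.35 − 1.3) = 49.541 kPa.
Initial effective stress: σ'_0 = σ_v − u = 113.03 − 49.541 = 63.489 kPa.
Stress increase at mid-clay by the 2:1 spreading method:
Δσ = qBL/((B+z)(L+z)) = 248×3.5×7.8/((3.5+6.35)(7.8+6.35)) = 48.576 kPa
Final effective stress: σ'_f = σ'_0 + Δσ = 63.489 + 48.576 = 112.06 kPa.
Normally consolidated clay, so the full stress increment lies on the virgin compression line:
S_c = C_c·H/(1+e₀)·log₁₀(σ'_f/σ'_0) = 0.32×6.3/(1+0.72)×log₁₀(112.06/63.489)
    = 1.1721 × 0.24675 = 0.2892 m

S_c ≈ 289 mm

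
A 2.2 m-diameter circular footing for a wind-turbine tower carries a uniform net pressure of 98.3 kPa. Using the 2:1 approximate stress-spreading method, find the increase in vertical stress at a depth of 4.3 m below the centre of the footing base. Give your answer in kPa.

By the 2:1 method the load spreads at 1 horizontal : 2 vertical, so at depth z the loaded area has grown by z in each plan dimension:
Δσ ≈ qD²/(D+z)² = 98.3×2.2²/(2.2+4.3)² = 11.261 kPa

Δσ_z ≈ 11.3 kPa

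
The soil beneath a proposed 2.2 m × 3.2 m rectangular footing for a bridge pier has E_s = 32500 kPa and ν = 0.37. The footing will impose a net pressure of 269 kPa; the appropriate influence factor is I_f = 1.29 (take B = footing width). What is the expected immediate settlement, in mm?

S_e ≈ 20.3 mm

Immediate (elastic) settlement: S_e = q·B·(1−ν²)/E_s · I_f.
S_e = 269 × 2.2 × (1 − 0.37²) / 32500 × 1.29
    = 269 × 2.2 × 0.8631 / 32500 × 1.29
    = 0.02027 m = 20.27 mm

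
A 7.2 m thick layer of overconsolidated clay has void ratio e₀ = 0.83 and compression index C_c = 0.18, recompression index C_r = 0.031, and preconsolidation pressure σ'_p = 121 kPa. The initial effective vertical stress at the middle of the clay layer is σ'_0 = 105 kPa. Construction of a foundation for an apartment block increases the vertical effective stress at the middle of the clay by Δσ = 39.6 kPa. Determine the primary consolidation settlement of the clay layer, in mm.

Final effective stress: σ'_f = 105 + 39.6 = 144.6 kPa.
σ'_f = 144.6 > σ'_p = 121 kPa, so the stress path crosses the preconsolidation pressure — recompression up to σ'_p, then virgin compression beyond:
S_c = H/(1+e₀)·[C_r·log₁₀(σ'_p/σ'_0) + C_c·log₁₀(σ'_f/σ'_p)]
    = 7.2/1.83 × [0.031×log₁₀(121/105) + 0.18×log₁₀(144.6/121)]
    = 3.9344 × [0.0019095 + 0.013929] = 0.06231 m

S_c ≈ 62.3 mm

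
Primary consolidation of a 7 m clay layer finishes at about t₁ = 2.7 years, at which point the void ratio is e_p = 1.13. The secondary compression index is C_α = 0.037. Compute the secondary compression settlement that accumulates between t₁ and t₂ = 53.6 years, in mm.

Secondary compression: S_s = C_α·H/(1+e_p)·log₁₀(t₂/t₁)
S_s = 0.037×7/(1+1.13)×log₁₀(53.6/2.7)
    = 0.1216 × 1.298 = 0.1578 m

S_s ≈ 158 mm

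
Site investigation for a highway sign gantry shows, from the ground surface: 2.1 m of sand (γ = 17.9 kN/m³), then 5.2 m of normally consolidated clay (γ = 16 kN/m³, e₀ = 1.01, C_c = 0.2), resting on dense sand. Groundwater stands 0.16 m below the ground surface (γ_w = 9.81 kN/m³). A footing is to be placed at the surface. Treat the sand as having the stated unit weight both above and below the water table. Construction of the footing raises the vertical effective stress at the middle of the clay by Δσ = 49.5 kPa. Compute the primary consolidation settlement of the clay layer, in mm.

S_c ≈ 199 mm

Mid-depth of clay below the ground surface: z = 2.1 + 5.2/2 = 4.7 m.
Total vertical stress at mid-clay: σ_v = 17.9×2.1 + 16×2.6 = 79.19 kPa.
Pore pressure: u = 9.81×(4.7 − 0.16) = 44.537 kPa.
Initial effective stress: σ'_0 = σ_v − u = 79.19 − 44.537 = 34.653 kPa.
Final effective stress: σ'_f = σ'_0 + Δσ = 34.653 + 49.5 = 84.153 kPa.
Normally consolidated clay, so the full stress increment lies on the virgin compression line:
S_c = C_c·H/(1+e₀)·log₁₀(σ'_f/σ'_0) = 0.2×5.2/(1+1.01)×log₁₀(84.153/34.653)
    = 0.51741 × 0.38533 = 0.1994 m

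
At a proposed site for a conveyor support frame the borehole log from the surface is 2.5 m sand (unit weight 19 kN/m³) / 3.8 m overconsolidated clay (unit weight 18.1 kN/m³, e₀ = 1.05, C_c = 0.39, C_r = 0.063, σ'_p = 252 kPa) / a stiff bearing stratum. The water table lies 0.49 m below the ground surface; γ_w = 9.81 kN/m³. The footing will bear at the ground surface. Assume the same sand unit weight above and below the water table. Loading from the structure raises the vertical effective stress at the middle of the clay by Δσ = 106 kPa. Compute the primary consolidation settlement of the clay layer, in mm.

Mid-depth of clay below the ground surface: z = 2.5 + 3.8/2 = 4.4 m.
Total vertical stress at mid-clay: σ_v = 19×2.5 + 18.1×1.9 = 81.89 kPa.
Pore pressure: u = 9.81×(4.4 − 0.49) = 38.357 kPa.
Initial effective stress: σ'_0 = σ_v − u = 81.89 − 38.357 = 43.533 kPa.
Final effective stress: σ'_f = 43.533 + 106 = 149.53 kPa.
σ'_f = 149.53 ≤ σ'_p = 252 kPa, so the clay remains overconsolidated and only the recompression index applies:
S_c = C_r·H/(1+e₀)·log₁₀(σ'_f/σ'_0) = 0.063×3.8/2.05×log₁₀(149.53/43.533)
    = 0.11678 × 0.53591 = 0.06259 m

S_c ≈ 62.6 mm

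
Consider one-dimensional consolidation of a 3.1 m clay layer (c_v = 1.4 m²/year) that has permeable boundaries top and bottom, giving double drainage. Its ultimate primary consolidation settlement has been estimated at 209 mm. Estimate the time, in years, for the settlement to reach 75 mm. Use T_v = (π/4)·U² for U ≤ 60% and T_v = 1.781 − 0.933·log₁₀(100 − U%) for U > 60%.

t ≈ 0.174 years

Drainage path length: H_d = H/2 = 1.55 m (double drainage).
U = S(t)/S_ult = 75/209 = 0.3589.
U ≤ 60%: T_v = (π/4)·U² = (π/4)×0.35885² = 0.10114.
t = T_v·H_d²/c_v = 0.10114×1.55²/1.4 = 0.1736 years.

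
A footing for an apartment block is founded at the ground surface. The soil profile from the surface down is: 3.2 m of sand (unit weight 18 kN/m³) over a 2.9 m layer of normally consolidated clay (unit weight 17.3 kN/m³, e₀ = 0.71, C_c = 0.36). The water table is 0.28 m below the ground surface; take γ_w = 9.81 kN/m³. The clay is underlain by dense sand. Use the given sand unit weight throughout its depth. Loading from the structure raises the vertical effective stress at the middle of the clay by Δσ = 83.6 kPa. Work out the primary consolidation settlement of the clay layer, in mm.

Mid-depth of clay below the ground surface: z = 3.2 + 2.9/2 = 4.65 m.
Total vertical stress at mid-clay: σ_v = 18×3.2 + 17.3×1.45 = 82.685 kPa.
Pore pressure: u = 9.81×(4.65 − 0.28) = 42.87 kPa.
Initial effective stress: σ'_0 = σ_v − u = 82.685 − 42.87 = 39.815 kPa.
Final effective stress: σ'_f = σ'_0 + Δσ = 39.815 + 83.6 = 123.41 kPa.
Normally consolidated clay, so the full stress increment lies on the virgin compression line:
S_c = C_c·H/(1+e₀)·log₁₀(σ'_f/σ'_0) = 0.36×2.9/(1+0.71)×log₁₀(123.41/39.815)
    = 0.61053 × 0.4913 = 0.3 m

S_c ≈ 300 mm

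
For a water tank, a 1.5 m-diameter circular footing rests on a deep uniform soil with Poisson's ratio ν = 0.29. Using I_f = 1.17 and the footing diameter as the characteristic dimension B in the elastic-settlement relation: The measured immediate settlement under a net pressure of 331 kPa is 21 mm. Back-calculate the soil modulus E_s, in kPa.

S_e = q·B·(1−ν²)/E_s · I_f  ⇒  E_s = q·B·(1−ν²)·I_f / S_e.
E_s = 331 × 1.5 × 0.9159 × 1.17 / 0.021 = 25340 kPa

E_s ≈ 25300 kPa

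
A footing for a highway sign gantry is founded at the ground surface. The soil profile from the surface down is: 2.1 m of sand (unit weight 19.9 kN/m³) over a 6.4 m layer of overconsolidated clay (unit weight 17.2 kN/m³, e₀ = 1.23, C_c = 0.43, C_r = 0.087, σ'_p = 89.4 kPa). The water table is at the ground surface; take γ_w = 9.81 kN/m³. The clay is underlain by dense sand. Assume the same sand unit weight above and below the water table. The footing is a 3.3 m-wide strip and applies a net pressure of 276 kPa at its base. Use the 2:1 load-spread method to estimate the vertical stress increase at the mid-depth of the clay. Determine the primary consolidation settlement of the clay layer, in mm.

Mid-depth of clay below the ground surface: z = 2.1 + 6.4/2 = 5.3 m.
Total vertical stress at mid-clay: σ_v = 19.9×2.1 + 17.2×3.2 = 96.83 kPa.
Pore pressure: u = 9.81×(5.3 − 0) = 51.993 kPa.
Initial effective stress: σ'_0 = σ_v − u = 96.83 − 51.993 = 44.837 kPa.
Stress increase at mid-clay by the 2:1 spreading method:
Δσ = qB/(B+z) = 276×3.3/(3.3+5.3) = 105.91 kPa
Final effective stress: σ'_f = 44.837 + 105.91 = 150.75 kPa.
σ'_f = 150.75 > σ'_p = 89.4 kPa, so the stress path crosses the preconsolidation pressure — recompression up to σ'_p, then virgin compression beyond:
S_c = H/(1+e₀)·[C_r·log₁₀(σ'_p/σ'_0) + C_c·log₁₀(σ'_f/σ'_p)]
    = 6.4/2.23 × [0.087×log₁₀(89.4/44.837) + 0.43×log₁₀(150.75/89.4)]
    = 2.87 × [0.026074 + 0.097576] = 0.3549 m

S_c ≈ 355 mm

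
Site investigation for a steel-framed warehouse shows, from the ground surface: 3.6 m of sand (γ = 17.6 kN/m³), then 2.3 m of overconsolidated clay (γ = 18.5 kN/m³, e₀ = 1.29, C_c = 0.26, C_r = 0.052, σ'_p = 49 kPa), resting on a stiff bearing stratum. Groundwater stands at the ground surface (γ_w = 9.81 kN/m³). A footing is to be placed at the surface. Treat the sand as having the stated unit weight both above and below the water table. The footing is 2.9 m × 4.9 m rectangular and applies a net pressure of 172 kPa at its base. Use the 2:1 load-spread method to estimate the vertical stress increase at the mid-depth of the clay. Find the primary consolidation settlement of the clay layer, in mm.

Mid-depth of clay below the ground surface: z = 3.6 + 2.3/2 = 4.75 m.
Total vertical stress at mid-clay: σ_v = 17.6×3.6 + 18.5×1.15 = 84.635 kPa.
Pore pressure: u = 9.81×(4.75 − 0) = 46.598 kPa.
Initial effective stress: σ'_0 = σ_v − u = 84.635 − 46.598 = 38.037 kPa.
Stress increase at mid-clay by the 2:1 spreading method:
Δσ = qBL/((B+z)(L+z)) = 172×2.9×4.9/((2.9+4.75)(4.9+4.75)) = 33.108 kPa
Final effective stress: σ'_f = 38.037 + 33.108 = 71.145 kPa.
σ'_f = 71.145 > σ'_p = 49 kPa, so the stress path crosses the preconsolidation pressure — recompression up to σ'_p, then virgin compression beyond:
S_c = H/(1+e₀)·[C_r·log₁₀(σ'_p/σ'_0) + C_c·log₁₀(σ'_f/σ'_p)]
    = 2.3/2.29 × [0.052×log₁₀(49/38.037) + 0.26×log₁₀(71.145/49)]
    = 1.0044 × [0.0057195 + 0.042107] = 0.04804 m

S_c ≈ 48 mm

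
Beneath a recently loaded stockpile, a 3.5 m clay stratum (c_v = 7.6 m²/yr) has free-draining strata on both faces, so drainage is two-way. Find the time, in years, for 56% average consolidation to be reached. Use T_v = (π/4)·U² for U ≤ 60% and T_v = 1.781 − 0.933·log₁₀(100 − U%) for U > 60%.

Drainage path length: H_d = H/2 = 1.75 m (double drainage).
U ≤ 60%: T_v = (π/4)·U² = (π/4)×0.56² = 0.2463.
t = T_v·H_d²/c_v = 0.2463×1.75²/7.6 = 0.09925 years.

t ≈ 0.0992 years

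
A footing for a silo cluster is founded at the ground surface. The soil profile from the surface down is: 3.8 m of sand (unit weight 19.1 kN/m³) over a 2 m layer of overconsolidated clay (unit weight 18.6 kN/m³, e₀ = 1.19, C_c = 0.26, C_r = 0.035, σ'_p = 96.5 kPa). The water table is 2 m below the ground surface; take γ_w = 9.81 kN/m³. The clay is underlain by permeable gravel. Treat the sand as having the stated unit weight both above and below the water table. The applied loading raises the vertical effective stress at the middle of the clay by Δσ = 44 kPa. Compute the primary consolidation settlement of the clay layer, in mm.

S_c ≈ 17.1 mm

Mid-depth of clay below the ground surface: z = 3.8 + 2/2 = 4.8 m.
Total vertical stress at mid-clay: σ_v = 19.1×3.8 + 18.6×1 = 91.18 kPa.
Pore pressure: u = 9.81×(4.8 − 2) = 27.468 kPa.
Initial effective stress: σ'_0 = σ_v − u = 91.18 − 27.468 = 63.712 kPa.
Final effective stress: σ'_f = 63.712 + 44 = 107.71 kPa.
σ'_f = 107.71 > σ'_p = 96.5 kPa, so the stress path crosses the preconsolidation pressure — recompression up to σ'_p, then virgin compression beyond:
S_c = H/(1+e₀)·[C_r·log₁₀(σ'_p/σ'_0) + C_c·log₁₀(σ'_f/σ'_p)]
    = 2/2.19 × [0.035×log₁₀(96.5/63.712) + 0.26×log₁₀(107.71/96.5)]
    = 0.91324 × [0.0063107 + 0.012409] = 0.0171 m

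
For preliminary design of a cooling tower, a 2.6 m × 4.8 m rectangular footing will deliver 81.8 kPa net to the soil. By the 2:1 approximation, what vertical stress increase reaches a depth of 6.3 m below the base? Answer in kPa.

By the 2:1 method the load spreads at 1 horizontal : 2 vertical, so at depth z the loaded area has grown by z in each plan dimension:
Δσ = qBL/((B+z)(L+z)) = 81.8×2.6×4.8/((2.6+6.3)(4.8+6.3)) = 10.334 kPa

Δσ_z ≈ 10.3 kPa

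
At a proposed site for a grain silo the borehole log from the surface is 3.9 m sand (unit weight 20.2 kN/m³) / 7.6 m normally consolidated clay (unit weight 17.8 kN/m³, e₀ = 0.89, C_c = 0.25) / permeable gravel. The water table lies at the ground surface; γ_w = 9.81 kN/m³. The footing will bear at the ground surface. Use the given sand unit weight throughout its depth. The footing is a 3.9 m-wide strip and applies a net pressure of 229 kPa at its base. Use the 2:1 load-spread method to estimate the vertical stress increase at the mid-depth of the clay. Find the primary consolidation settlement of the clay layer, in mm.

Mid-depth of clay below the ground surface: z = 3.9 + 7.6/2 = 7.7 m.
Total vertical stress at mid-clay: σ_v = 20.2×3.9 + 17.8×3.8 = 146.42 kPa.
Pore pressure: u = 9.81×(7.7 − 0) = 75.537 kPa.
Initial effective stress: σ'_0 = σ_v − u = 146.42 − 75.537 = 70.883 kPa.
Stress increase at mid-clay by the 2:1 spreading method:
Δσ = qB/(B+z) = 229×3.9/(3.9+7.7) = 76.991 kPa
Final effective stress: σ'_f = σ'_0 + Δσ = 70.883 + 76.991 = 147.87 kPa.
Normally consolidated clay, so the full stress increment lies on the virgin compression line:
S_c = C_c·H/(1+e₀)·log₁₀(σ'_f/σ'_0) = 0.25×7.6/(1+0.89)×log₁₀(147.87/70.883)
    = 1.0053 × 0.31934 = 0.321 m

S_c ≈ 321 mm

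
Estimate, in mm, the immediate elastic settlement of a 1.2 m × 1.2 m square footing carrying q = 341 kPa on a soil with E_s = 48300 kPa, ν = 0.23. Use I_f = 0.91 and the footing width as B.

S_e ≈ 7.3 mm

Immediate (elastic) settlement: S_e = q·B·(1−ν²)/E_s · I_f.
S_e = 341 × 1.2 × (1 − 0.23²) / 48300 × 0.91
    = 341 × 1.2 × 0.9471 / 48300 × 0.91
    = 0.007302 m = 7.302 mm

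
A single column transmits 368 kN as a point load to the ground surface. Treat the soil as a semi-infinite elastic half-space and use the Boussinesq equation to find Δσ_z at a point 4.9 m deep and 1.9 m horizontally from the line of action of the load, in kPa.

Boussinesq vertical stress below a point load on an elastic half-space:
Δσ_z = 3P/(2πz²) · [1 + (r/z)²]^(−5/2)
r/z = 1.9/4.9 = 0.38776; [1+(r/z)²]^(−5/2) = 0.70457.
Δσ_z = 3×368/(2π×4.9²) × 0.70457 = 7.3181 × 0.70457 = 5.156 kPa

Δσ_z ≈ 5.16 kPa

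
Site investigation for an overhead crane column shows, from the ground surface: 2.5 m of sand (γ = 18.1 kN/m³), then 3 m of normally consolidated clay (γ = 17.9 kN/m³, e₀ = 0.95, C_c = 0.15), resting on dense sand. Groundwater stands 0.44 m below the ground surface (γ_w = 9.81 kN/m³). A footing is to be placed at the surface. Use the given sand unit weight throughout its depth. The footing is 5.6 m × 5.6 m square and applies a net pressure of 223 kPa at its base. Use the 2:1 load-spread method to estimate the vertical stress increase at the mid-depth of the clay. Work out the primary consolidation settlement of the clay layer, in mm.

Mid-depth of clay below the ground surface: z = 2.5 + 3/2 = 4 m.
Total vertical stress at mid-clay: σ_v = 18.1×2.5 + 17.9×1.5 = 72.1 kPa.
Pore pressure: u = 9.81×(4 − 0.44) = 34.924 kPa.
Initial effective stress: σ'_0 = σ_v − u = 72.1 − 34.924 = 37.176 kPa.
Stress increase at mid-clay by the 2:1 spreading method:
Δσ = qBL/((B+z)(L+z)) = 223×5.6×5.6/((5.6+4)(5.6+4)) = 75.882 kPa
Final effective stress: σ'_f = σ'_0 + Δσ = 37.176 + 75.882 = 113.06 kPa.
Normally consolidated clay, so the full stress increment lies on the virgin compression line:
S_c = C_c·H/(1+e₀)·log₁₀(σ'_f/σ'_0) = 0.15×3/(1+0.95)×log₁₀(113.06/37.176)
    = 0.23077 × 0.48305 = 0.1115 m

S_c ≈ 111 mm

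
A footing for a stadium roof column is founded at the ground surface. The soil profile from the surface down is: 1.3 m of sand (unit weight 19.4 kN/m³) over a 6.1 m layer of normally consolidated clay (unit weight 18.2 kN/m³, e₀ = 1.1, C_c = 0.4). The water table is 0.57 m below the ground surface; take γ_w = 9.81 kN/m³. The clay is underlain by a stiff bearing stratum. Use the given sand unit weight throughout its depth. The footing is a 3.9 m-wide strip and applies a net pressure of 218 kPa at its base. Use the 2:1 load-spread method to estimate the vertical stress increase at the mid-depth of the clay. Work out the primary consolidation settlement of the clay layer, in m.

Mid-depth of clay below the ground surface: z = 1.3 + 6.1/2 = 4.35 m.
Total vertical stress at mid-clay: σ_v = 19.4×1.3 + 18.2×3.05 = 80.73 kPa.
Pore pressure: u = 9.81×(4.35 − 0.57) = 37.082 kPa.
Initial effective stress: σ'_0 = σ_v − u = 80.73 − 37.082 = 43.648 kPa.
Stress increase at mid-clay by the 2:1 spreading method:
Δσ = qB/(B+z) = 218×3.9/(3.9+4.35) = 103.05 kPa
Final effective stress: σ'_f = σ'_0 + Δσ = 43.648 + 103.05 = 146.7 kPa.
Normally consolidated clay, so the full stress increment lies on the virgin compression line:
S_c = C_c·H/(1+e₀)·log₁₀(σ'_f/σ'_0) = 0.4×6.1/(1+1.1)×log₁₀(146.7/43.648)
    = 1.1619 × 0.52647 = 0.6117 m

S_c ≈ 0.612 m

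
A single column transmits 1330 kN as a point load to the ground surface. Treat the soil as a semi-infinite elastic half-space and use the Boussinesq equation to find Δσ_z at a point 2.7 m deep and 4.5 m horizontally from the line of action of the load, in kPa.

Δσ_z ≈ 3.14 kPa

Boussinesq vertical stress below a point load on an elastic half-space:
Δσ_z = 3P/(2πz²) · [1 + (r/z)²]^(−5/2)
r/z = 4.5/2.7 = 1.6667; [1+(r/z)²]^(−5/2) = 0.03605.
Δσ_z = 3×1330/(2π×2.7²) × 0.03605 = 87.109 × 0.03605 = 3.14 kPa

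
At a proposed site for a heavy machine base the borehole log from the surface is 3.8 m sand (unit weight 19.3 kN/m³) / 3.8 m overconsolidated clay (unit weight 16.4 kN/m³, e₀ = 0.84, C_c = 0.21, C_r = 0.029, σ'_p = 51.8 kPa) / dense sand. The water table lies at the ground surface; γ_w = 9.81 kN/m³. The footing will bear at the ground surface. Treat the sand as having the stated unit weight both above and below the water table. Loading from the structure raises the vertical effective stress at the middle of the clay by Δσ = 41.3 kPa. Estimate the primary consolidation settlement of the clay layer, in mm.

S_c ≈ 105 mm

Mid-depth of clay below the ground surface: z = 3.8 + 3.8/2 = 5.7 m.
Total vertical stress at mid-clay: σ_v = 19.3×3.8 + 16.4×1.9 = 104.5 kPa.
Pore pressure: u = 9.81×(5.7 − 0) = 55.917 kPa.
Initial effective stress: σ'_0 = σ_v − u = 104.5 − 55.917 = 48.583 kPa.
Final effective stress: σ'_f = 48.583 + 41.3 = 89.883 kPa.
σ'_f = 89.883 > σ'_p = 51.8 kPa, so the stress path crosses the preconsolidation pressure — recompression up to σ'_p, then virgin compression beyond:
S_c = H/(1+e₀)·[C_r·log₁₀(σ'_p/σ'_0) + C_c·log₁₀(σ'_f/σ'_p)]
    = 3.8/1.84 × [0.029×log₁₀(51.8/48.583) + 0.21×log₁₀(89.883/51.8)]
    = 2.0652 × [0.00080752 + 0.050263] = 0.1055 m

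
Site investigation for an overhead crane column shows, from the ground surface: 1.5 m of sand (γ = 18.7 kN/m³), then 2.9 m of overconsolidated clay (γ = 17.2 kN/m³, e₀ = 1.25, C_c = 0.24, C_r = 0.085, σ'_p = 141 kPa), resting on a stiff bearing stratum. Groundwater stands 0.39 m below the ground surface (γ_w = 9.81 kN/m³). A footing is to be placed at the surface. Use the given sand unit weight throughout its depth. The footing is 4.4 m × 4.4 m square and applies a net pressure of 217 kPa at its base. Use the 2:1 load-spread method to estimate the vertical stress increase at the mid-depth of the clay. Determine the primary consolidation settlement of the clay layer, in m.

S_c ≈ 0.0634 m

Mid-depth of clay below the ground surface: z = 1.5 + 2.9/2 = 2.95 m.
Total vertical stress at mid-clay: σ_v = 18.7×1.5 + 17.2×1.45 = 52.99 kPa.
Pore pressure: u = 9.81×(2.95 − 0.39) = 25.114 kPa.
Initial effective stress: σ'_0 = σ_v − u = 52.99 − 25.114 = 27.876 kPa.
Stress increase at mid-clay by the 2:1 spreading method:
Δσ = qBL/((B+z)(L+z)) = 217×4.4×4.4/((4.4+2.95)(4.4+2.95)) = 77.766 kPa
Final effective stress: σ'_f = 27.876 + 77.766 = 105.64 kPa.
σ'_f = 105.64 ≤ σ'_p = 141 kPa, so the clay remains overconsolidated and only the recompression index applies:
S_c = C_r·H/(1+e₀)·log₁₀(σ'_f/σ'_0) = 0.085×2.9/2.25×log₁₀(105.64/27.876)
    = 0.10956 × 0.5786 = 0.06339 m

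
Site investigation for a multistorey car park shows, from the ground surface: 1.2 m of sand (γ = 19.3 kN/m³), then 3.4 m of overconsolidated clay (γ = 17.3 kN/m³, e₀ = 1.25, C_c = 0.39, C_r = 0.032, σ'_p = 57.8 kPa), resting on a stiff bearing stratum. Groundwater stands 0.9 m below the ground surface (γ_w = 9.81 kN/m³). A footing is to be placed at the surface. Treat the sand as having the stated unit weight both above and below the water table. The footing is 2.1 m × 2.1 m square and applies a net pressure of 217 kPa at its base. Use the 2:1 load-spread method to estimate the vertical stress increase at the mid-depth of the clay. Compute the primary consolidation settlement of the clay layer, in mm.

S_c ≈ 65.3 mm

Mid-depth of clay below the ground surface: z = 1.2 + 3.4/2 = 2.9 m.
Total vertical stress at mid-clay: σ_v = 19.3×1.2 + 17.3×1.7 = 52.57 kPa.
Pore pressure: u = 9.81×(2.9 − 0.9) = 19.62 kPa.
Initial effective stress: σ'_0 = σ_v − u = 52.57 − 19.62 = 32.95 kPa.
Stress increase at mid-clay by the 2:1 spreading method:
Δσ = qBL/((B+z)(L+z)) = 217×2.1×2.1/((2.1+2.9)(2.1+2.9)) = 38.279 kPa
Final effective stress: σ'_f = 32.95 + 38.279 = 71.229 kPa.
σ'_f = 71.229 > σ'_p = 57.8 kPa, so the stress path crosses the preconsolidation pressure — recompression up to σ'_p, then virgin compression beyond:
S_c = H/(1+e₀)·[C_r·log₁₀(σ'_p/σ'_0) + C_c·log₁₀(σ'_f/σ'_p)]
    = 3.4/2.25 × [0.032×log₁₀(57.8/32.95) + 0.39×log₁₀(71.229/57.8)]
    = 1.5111 × [0.0078103 + 0.035384] = 0.06527 m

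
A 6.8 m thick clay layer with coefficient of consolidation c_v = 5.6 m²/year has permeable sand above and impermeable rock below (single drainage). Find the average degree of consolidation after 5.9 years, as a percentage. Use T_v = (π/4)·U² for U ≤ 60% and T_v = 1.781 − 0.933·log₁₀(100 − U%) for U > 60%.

U ≈ 86.1 %

Drainage path length: H_d = H = 6.8 m (single drainage).
T_v = c_v·t/H_d² = 5.6×5.9/6.8² = 0.71453.
T_v = 0.71453 corresponds to the U > 60% branch:
U = 1 − 10^((1.781 − T_v)/0.933)/100 = 0.861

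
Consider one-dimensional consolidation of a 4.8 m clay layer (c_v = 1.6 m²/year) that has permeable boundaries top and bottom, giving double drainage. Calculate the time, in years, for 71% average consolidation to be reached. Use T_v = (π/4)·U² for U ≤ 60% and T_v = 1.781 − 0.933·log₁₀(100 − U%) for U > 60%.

Drainage path length: H_d = H/2 = 2.4 m (double drainage).
U > 60%: T_v = 1.781 − 0.933·log₁₀(100 − 71) = 0.41658.
t = T_v·H_d²/c_v = 0.41658×2.4²/1.6 = 1.5 years.

t ≈ 1.5 years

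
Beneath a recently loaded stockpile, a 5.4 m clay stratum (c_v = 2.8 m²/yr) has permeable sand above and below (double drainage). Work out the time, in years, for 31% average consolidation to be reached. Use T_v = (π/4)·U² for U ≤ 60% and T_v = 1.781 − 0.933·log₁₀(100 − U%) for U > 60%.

Drainage path length: H_d = H/2 = 2.7 m (double drainage).
U ≤ 60%: T_v = (π/4)·U² = (π/4)×0.31² = 0.075477.
t = T_v·H_d²/c_v = 0.075477×2.7²/2.8 = 0.1965 years.

t ≈ 0.197 years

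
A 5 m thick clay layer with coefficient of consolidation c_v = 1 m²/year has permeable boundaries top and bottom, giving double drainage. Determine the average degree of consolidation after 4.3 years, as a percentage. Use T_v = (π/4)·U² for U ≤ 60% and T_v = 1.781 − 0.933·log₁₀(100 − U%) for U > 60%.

U ≈ 85.2 %

Drainage path length: H_d = H/2 = 2.5 m (double drainage).
T_v = c_v·t/H_d² = 1×4.3/2.5² = 0.688.
T_v = 0.688 corresponds to the U > 60% branch:
U = 1 − 10^((1.781 − T_v)/0.933)/100 = 0.8516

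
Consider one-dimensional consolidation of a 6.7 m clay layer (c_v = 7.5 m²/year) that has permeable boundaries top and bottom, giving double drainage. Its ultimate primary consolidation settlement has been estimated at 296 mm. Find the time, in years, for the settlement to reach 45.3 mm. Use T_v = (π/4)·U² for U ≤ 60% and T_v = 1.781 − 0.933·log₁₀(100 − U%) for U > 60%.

t ≈ 0.0275 years

Drainage path length: H_d = H/2 = 3.35 m (double drainage).
U = S(t)/S_ult = 45.3/296 = 0.153.
U ≤ 60%: T_v = (π/4)·U² = (π/4)×0.15304² = 0.018395.
t = T_v·H_d²/c_v = 0.018395×3.35²/7.5 = 0.02753 years.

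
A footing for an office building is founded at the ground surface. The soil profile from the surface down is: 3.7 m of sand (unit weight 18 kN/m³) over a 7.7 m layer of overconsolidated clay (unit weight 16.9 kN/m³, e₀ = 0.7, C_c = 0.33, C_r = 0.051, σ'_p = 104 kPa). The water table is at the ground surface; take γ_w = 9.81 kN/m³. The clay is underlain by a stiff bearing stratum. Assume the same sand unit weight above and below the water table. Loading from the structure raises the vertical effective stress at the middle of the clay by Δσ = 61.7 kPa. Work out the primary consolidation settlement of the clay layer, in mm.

S_c ≈ 148 mm

Mid-depth of clay below the ground surface: z = 3.7 + 7.7/2 = 7.55 m.
Total vertical stress at mid-clay: σ_v = 18×3.7 + 16.9×3.85 = 131.67 kPa.
Pore pressure: u = 9.81×(7.55 − 0) = 74.066 kPa.
Initial effective stress: σ'_0 = σ_v − u = 131.67 − 74.066 = 57.604 kPa.
Final effective stress: σ'_f = 57.604 + 61.7 = 119.3 kPa.
σ'_f = 119.3 > σ'_p = 104 kPa, so the stress path crosses the preconsolidation pressure — recompression up to σ'_p, then virgin compression beyond:
S_c = H/(1+e₀)·[C_r·log₁₀(σ'_p/σ'_0) + C_c·log₁₀(σ'_f/σ'_p)]
    = 7.7/1.7 × [0.051×log₁₀(104/57.604) + 0.33×log₁₀(119.3/104)]
    = 4.5294 × [0.013086 + 0.01967] = 0.1484 m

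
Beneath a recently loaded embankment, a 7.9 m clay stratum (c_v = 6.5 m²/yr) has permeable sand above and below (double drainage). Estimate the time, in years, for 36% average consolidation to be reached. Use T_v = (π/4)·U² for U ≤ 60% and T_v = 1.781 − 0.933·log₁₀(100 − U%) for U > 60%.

t ≈ 0.244 years

Drainage path length: H_d = H/2 = 3.95 m (double drainage).
U ≤ 60%: T_v = (π/4)·U² = (π/4)×0.36² = 0.10179.
t = T_v·H_d²/c_v = 0.10179×3.95²/6.5 = 0.2443 years.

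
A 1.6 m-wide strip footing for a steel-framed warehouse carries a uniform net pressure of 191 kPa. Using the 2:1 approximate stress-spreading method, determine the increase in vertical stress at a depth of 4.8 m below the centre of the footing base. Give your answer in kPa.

Δσ_z ≈ 47.8 kPa

By the 2:1 method the load spreads at 1 horizontal : 2 vertical, so at depth z the loaded area has grown by z in each plan dimension:
Δσ = qB/(B+z) = 191×1.6/(1.6+4.8) = 47.75 kPa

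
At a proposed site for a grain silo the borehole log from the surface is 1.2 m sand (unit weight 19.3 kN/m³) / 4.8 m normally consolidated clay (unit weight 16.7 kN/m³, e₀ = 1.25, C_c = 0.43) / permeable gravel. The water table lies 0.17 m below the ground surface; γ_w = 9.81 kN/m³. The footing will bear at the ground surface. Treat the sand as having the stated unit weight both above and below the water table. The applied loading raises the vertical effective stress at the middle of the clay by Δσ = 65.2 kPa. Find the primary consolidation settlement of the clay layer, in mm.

Mid-depth of clay below the ground surface: z = 1.2 + 4.8/2 = 3.6 m.
Total vertical stress at mid-clay: σ_v = 19.3×1.2 + 16.7×2.4 = 63.24 kPa.
Pore pressure: u = 9.81×(3.6 − 0.17) = 33.648 kPa.
Initial effective stress: σ'_0 = σ_v − u = 63.24 − 33.648 = 29.592 kPa.
Final effective stress: σ'_f = σ'_0 + Δσ = 29.592 + 65.2 = 94.792 kPa.
Normally consolidated clay, so the full stress increment lies on the virgin compression line:
S_c = C_c·H/(1+e₀)·log₁₀(σ'_f/σ'_0) = 0.43×4.8/(1+1.25)×log₁₀(94.792/29.592)
    = 0.91733 × 0.5056 = 0.4638 m

S_c ≈ 464 mm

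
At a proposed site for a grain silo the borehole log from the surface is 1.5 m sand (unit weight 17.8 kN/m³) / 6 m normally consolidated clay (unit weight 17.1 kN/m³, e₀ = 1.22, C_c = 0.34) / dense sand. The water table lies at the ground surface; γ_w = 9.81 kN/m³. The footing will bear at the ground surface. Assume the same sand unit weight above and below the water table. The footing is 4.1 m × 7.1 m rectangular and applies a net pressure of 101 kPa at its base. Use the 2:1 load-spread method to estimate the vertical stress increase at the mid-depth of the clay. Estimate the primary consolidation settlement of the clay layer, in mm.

S_c ≈ 250 mm

Mid-depth of clay below the ground surface: z = 1.5 + 6/2 = 4.5 m.
Total vertical stress at mid-clay: σ_v = 17.8×1.5 + 17.1×3 = 78 kPa.
Pore pressure: u = 9.81×(4.5 − 0) = 44.145 kPa.
Initial effective stress: σ'_0 = σ_v − u = 78 − 44.145 = 33.855 kPa.
Stress increase at mid-clay by the 2:1 spreading method:
Δσ = qBL/((B+z)(L+z)) = 101×4.1×7.1/((4.1+4.5)(7.1+4.5)) = 29.472 kPa
Final effective stress: σ'_f = σ'_0 + Δσ = 33.855 + 29.472 = 63.327 kPa.
Normally consolidated clay, so the full stress increment lies on the virgin compression line:
S_c = C_c·H/(1+e₀)·log₁₀(σ'_f/σ'_0) = 0.34×6/(1+1.22)×log₁₀(63.327/33.855)
    = 0.91892 × 0.27197 = 0.2499 m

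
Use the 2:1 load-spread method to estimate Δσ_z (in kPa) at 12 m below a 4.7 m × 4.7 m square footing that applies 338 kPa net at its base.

By the 2:1 method the load spreads at 1 horizontal : 2 vertical, so at depth z the loaded area has grown by z in each plan dimension:
Δσ = qBL/((B+z)(L+z)) = 338×4.7×4.7/((4.7+12)(4.7+12)) = 26.772 kPa

Δσ_z ≈ 26.8 kPa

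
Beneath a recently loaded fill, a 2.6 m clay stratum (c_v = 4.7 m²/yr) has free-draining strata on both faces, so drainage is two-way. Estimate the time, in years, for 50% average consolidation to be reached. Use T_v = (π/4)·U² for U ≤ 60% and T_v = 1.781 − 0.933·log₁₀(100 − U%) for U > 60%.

Drainage path length: H_d = H/2 = 1.3 m (double drainage).
U ≤ 60%: T_v = (π/4)·U² = (π/4)×0.5² = 0.19635.
t = T_v·H_d²/c_v = 0.19635×1.3²/4.7 = 0.0706 years.

t ≈ 0.0706 years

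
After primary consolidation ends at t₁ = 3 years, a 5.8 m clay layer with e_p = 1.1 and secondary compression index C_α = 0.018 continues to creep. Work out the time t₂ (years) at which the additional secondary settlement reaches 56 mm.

S_s = C_α·H/(1+e_p)·log₁₀(t₂/t₁) ⇒ log₁₀(t₂/t₁) = S_s·(1+e_p)/(C_α·H).
log₁₀(t₂/t₁) = 0.056 × (1+1.1) / (0.018×5.8) = 1.126
t₂ = t₁ × 10^1.126 = 3 × 13.38 = 40.14 years

t₂ ≈ 40.1 years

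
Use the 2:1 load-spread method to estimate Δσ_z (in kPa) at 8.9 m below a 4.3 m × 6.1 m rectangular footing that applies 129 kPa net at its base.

By the 2:1 method the load spreads at 1 horizontal : 2 vertical, so at depth z the loaded area has grown by z in each plan dimension:
Δσ = qBL/((B+z)(L+z)) = 129×4.3×6.1/((4.3+8.9)(6.1+8.9)) = 17.089 kPa

Δσ_z ≈ 17.1 kPa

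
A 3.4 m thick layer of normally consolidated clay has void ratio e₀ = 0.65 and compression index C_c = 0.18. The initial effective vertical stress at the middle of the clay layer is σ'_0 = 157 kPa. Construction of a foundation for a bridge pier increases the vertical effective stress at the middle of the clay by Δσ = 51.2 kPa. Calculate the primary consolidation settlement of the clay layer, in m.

Final effective stress: σ'_f = σ'_0 + Δσ = 157 + 51.2 = 208.2 kPa.
Normally consolidated clay, so the full stress increment lies on the virgin compression line:
S_c = C_c·H/(1+e₀)·log₁₀(σ'_f/σ'_0) = 0.18×3.4/(1+0.65)×log₁₀(208.2/157)
    = 0.37091 × 0.12258 = 0.04547 m

S_c ≈ 0.0455 m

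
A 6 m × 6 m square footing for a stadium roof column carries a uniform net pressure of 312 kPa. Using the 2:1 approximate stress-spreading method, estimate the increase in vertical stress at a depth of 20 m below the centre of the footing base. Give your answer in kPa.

By the 2:1 method the load spreads at 1 horizontal : 2 vertical, so at depth z the loaded area has grown by z in each plan dimension:
Δσ = qBL/((B+z)(L+z)) = 312×6×6/((6+20)(6+20)) = 16.615 kPa

Δσ_z ≈ 16.6 kPa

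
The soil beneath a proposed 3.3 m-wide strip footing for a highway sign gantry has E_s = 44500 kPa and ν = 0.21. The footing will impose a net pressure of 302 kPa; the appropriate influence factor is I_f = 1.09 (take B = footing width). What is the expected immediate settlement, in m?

S_e ≈ 0.0233 m

Immediate (elastic) settlement: S_e = q·B·(1−ν²)/E_s · I_f.
S_e = 302 × 3.3 × (1 − 0.21²) / 44500 × 1.09
    = 302 × 3.3 × 0.9559 / 44500 × 1.09
    = 0.02333 m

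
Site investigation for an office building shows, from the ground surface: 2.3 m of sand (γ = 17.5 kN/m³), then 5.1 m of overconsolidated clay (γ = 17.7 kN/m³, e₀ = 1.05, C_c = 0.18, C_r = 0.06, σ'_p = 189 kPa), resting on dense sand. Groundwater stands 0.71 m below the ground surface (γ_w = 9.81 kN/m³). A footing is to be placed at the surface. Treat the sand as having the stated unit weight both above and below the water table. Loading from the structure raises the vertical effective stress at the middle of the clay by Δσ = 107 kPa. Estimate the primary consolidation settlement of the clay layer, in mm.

S_c ≈ 79.1 mm

Mid-depth of clay below the ground surface: z = 2.3 + 5.1/2 = 4.85 m.
Total vertical stress at mid-clay: σ_v = 17.5×2.3 + 17.7×2.55 = 85.385 kPa.
Pore pressure: u = 9.81×(4.85 − 0.71) = 40.613 kPa.
Initial effective stress: σ'_0 = σ_v − u = 85.385 − 40.613 = 44.772 kPa.
Final effective stress: σ'_f = 44.772 + 107 = 151.77 kPa.
σ'_f = 151.77 ≤ σ'_p = 189 kPa, so the clay remains overconsolidated and only the recompression index applies:
S_c = C_r·H/(1+e₀)·log₁₀(σ'_f/σ'_0) = 0.06×5.1/2.05×log₁₀(151.77/44.772)
    = 0.14927 × 0.53018 = 0.07914 m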